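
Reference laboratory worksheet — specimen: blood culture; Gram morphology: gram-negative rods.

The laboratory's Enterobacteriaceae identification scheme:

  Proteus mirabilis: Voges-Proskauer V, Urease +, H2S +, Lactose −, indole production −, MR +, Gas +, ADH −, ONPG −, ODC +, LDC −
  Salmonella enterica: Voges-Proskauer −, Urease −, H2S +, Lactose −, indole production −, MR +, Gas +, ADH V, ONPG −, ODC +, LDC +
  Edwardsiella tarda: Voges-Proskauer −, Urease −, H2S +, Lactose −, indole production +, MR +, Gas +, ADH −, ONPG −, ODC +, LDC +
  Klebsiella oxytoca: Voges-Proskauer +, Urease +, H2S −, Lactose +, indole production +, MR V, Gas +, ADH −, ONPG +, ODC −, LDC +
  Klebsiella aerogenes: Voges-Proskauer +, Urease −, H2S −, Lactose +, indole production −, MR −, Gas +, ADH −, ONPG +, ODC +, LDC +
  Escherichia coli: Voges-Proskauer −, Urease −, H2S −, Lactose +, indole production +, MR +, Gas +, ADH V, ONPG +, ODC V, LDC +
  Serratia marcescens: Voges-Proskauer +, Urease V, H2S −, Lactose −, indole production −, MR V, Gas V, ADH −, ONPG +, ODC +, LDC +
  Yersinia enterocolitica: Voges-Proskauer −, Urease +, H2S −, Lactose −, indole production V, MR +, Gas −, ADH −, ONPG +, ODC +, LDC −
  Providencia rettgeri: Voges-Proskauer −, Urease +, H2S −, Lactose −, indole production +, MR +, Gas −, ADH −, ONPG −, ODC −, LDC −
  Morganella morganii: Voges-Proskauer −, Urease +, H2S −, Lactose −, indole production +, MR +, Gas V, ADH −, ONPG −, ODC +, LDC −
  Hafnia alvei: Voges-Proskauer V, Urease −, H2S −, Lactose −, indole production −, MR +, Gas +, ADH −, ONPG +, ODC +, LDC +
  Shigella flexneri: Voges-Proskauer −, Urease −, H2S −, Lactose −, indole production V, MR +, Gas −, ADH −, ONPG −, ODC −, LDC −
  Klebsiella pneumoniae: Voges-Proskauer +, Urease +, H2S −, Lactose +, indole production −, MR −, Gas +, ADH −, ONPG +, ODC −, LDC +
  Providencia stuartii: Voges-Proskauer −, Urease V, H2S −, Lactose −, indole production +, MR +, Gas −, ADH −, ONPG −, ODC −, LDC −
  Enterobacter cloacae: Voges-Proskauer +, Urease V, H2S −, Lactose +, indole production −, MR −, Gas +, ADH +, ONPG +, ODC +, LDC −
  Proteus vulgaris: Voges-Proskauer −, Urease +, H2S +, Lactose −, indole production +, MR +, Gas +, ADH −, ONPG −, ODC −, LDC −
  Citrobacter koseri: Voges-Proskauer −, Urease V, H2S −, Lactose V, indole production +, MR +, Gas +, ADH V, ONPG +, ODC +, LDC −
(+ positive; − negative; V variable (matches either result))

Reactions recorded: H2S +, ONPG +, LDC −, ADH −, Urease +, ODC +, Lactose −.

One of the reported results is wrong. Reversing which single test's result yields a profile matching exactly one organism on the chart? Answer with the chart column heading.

ONPG

As reported, no row in the chart matches all 7 reactions.
Reversing ADH → still no organism matches.
Reversing ONPG (to −) → unique match: Proteus mirabilis.
Reversing Lactose → still no organism matches.
Reversing H2S → 2 organisms match (not unique).
Reversing ODC → still no organism matches.
Reversing Urease → still no organism matches.
Reversing LDC → still no organism matches.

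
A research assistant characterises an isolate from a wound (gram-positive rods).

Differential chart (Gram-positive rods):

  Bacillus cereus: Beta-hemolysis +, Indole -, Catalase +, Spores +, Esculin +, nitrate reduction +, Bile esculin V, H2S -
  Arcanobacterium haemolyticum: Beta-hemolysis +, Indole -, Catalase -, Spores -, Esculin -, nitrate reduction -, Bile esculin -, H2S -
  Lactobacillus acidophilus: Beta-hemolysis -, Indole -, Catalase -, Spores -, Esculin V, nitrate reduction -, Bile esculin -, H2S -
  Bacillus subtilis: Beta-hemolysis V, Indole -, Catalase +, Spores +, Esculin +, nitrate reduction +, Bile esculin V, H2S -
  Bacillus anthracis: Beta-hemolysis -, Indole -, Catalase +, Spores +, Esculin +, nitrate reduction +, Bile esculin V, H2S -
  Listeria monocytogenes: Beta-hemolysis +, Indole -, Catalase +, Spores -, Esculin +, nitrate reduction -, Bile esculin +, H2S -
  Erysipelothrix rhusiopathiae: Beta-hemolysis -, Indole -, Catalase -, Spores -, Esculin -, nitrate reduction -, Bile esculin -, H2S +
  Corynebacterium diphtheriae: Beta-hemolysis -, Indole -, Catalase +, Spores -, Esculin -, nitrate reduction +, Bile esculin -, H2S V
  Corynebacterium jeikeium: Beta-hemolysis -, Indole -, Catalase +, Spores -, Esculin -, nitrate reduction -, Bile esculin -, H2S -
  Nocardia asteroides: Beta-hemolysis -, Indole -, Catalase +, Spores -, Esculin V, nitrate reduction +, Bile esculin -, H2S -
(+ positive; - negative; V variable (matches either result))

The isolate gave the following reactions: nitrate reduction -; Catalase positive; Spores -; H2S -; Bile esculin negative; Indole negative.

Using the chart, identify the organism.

Spores -: excludes Bacillus cereus, Bacillus subtilis, Bacillus anthracis — 7 left.
Catalase +: excludes Arcanobacterium haemolyticum, Lactobacillus acidophilus, Erysipelothrix rhusiopathiae — 4 left.
H2S -: all 4 remaining candidates are consistent.
Indole -: all 4 remaining candidates are consistent.
nitrate reduction -: excludes Corynebacterium diphtheriae, Nocardia asteroides — 2 left.
Bile esculin -: excludes Listeria monocytogenes — 1 left.

Corynebacterium jeikeium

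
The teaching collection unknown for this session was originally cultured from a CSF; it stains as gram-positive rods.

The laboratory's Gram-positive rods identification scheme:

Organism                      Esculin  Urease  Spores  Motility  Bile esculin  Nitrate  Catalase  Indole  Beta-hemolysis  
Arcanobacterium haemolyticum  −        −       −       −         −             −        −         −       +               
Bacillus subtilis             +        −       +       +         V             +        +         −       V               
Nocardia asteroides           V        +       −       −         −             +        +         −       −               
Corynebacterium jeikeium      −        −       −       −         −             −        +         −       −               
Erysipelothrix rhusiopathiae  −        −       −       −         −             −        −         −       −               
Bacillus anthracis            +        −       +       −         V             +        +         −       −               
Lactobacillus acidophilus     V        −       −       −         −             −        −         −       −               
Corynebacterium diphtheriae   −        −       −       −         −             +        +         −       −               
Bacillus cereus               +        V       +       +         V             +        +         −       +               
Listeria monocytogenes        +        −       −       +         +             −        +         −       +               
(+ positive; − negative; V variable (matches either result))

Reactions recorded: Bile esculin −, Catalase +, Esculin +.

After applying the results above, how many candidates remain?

4

Catalase +: excludes Arcanobacterium haemolyticum, Erysipelothrix rhusiopathiae, Lactobacillus acidophilus — 7 left.
Bile esculin −: excludes Listeria monocytogenes — 6 left.
Esculin +: excludes Corynebacterium jeikeium, Corynebacterium diphtheriae — 4 left.
Still consistent: Bacillus anthracis, Bacillus cereus, Bacillus subtilis, Nocardia asteroides.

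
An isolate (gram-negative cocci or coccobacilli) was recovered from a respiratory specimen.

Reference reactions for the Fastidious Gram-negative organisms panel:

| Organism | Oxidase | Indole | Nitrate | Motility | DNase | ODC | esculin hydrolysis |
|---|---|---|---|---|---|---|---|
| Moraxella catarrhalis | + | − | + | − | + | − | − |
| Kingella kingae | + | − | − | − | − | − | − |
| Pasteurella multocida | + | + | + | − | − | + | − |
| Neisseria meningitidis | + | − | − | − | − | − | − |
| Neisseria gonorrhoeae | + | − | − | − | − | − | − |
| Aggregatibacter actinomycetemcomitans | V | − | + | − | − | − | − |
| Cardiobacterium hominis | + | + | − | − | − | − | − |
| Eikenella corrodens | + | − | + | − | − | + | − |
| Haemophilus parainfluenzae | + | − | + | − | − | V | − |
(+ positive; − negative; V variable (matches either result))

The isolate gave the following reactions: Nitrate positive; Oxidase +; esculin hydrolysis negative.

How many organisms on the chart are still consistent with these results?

Nitrate +: excludes Kingella kingae, Neisseria meningitidis, Neisseria gonorrhoeae, Cardiobacterium hominis — 5 left.
esculin hydrolysis −: all 5 remaining candidates are consistent.
Oxidase +: all 5 remaining candidates are consistent.
Still consistent: Aggregatibacter actinomycetemcomitans, Eikenella corrodens, Haemophilus parainfluenzae, Moraxella catarrhalis, Pasteurella multocida.

5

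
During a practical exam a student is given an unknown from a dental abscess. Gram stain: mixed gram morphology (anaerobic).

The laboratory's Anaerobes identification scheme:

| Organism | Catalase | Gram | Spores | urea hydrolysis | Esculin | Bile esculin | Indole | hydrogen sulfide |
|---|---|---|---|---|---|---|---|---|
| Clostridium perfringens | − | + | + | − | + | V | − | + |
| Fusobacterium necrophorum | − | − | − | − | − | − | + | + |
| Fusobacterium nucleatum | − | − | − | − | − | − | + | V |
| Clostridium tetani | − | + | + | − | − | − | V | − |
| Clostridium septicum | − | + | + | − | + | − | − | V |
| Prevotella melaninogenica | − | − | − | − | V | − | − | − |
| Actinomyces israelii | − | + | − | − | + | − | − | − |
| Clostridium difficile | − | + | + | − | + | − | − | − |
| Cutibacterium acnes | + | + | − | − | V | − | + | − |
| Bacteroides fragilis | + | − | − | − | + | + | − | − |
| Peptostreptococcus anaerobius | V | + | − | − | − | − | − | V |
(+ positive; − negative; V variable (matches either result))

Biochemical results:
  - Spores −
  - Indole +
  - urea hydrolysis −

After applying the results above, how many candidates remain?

3

Indole +: excludes 7 organisms — 4 left.
Spores −: excludes Clostridium tetani — 3 left.
urea hydrolysis −: all 3 remaining candidates are consistent.
Still consistent: Cutibacterium acnes, Fusobacterium necrophorum, Fusobacterium nucleatum.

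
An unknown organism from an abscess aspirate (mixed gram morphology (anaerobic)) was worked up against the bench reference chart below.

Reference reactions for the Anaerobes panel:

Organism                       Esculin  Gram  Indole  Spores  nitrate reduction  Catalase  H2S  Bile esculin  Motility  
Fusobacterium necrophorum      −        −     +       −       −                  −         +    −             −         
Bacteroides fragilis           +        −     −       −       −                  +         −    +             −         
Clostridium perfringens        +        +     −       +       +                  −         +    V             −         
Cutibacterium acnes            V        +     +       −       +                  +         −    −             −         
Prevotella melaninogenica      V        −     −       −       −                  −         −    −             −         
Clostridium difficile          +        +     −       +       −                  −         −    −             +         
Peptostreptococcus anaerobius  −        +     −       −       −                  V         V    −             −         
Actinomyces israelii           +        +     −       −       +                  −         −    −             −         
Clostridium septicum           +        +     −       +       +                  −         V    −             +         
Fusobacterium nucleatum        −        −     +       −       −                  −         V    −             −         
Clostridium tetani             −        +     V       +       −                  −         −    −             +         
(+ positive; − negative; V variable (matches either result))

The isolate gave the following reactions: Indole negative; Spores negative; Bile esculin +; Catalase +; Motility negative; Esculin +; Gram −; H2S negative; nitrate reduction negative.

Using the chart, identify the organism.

Bacteroides fragilis

H2S −: excludes Fusobacterium necrophorum, Clostridium perfringens — 9 left.
nitrate reduction −: excludes Cutibacterium acnes, Actinomyces israelii, Clostridium septicum — 6 left.
Indole −: excludes Fusobacterium nucleatum — 5 left.
Gram −: excludes Clostridium difficile, Peptostreptococcus anaerobius, Clostridium tetani — 2 left.
Motility −: all 2 remaining candidates are consistent.
Spores −: all 2 remaining candidates are consistent.
Bile esculin +: excludes Prevotella melaninogenica — 1 left.
Esculin +: the one remaining candidate is consistent.
Catalase +: the one remaining candidate is consistent.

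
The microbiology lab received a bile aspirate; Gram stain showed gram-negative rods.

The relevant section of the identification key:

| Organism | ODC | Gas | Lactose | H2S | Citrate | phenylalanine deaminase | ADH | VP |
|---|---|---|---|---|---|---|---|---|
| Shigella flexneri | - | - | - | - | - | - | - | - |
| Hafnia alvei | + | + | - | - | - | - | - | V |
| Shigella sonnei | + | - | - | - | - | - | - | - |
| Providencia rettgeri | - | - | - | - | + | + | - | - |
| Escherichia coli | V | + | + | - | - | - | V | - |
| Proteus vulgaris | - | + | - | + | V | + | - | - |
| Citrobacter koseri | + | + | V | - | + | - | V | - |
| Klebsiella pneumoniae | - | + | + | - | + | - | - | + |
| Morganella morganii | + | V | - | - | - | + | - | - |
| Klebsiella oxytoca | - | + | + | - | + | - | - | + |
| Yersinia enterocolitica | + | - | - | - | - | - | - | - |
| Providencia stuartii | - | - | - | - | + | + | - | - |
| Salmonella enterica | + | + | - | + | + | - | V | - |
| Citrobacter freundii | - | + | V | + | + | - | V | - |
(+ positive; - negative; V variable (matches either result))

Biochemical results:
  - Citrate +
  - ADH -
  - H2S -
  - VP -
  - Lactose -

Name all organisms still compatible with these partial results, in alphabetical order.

Lactose -: excludes Escherichia coli, Klebsiella pneumoniae, Klebsiella oxytoca — 11 left.
VP -: all 11 remaining candidates are consistent.
Citrate +: excludes 5 organisms — 6 left.
ADH -: all 6 remaining candidates are consistent.
H2S -: excludes Proteus vulgaris, Salmonella enterica, Citrobacter freundii — 3 left.

Citrobacter koseri, Providencia rettgeri, Providencia stuartii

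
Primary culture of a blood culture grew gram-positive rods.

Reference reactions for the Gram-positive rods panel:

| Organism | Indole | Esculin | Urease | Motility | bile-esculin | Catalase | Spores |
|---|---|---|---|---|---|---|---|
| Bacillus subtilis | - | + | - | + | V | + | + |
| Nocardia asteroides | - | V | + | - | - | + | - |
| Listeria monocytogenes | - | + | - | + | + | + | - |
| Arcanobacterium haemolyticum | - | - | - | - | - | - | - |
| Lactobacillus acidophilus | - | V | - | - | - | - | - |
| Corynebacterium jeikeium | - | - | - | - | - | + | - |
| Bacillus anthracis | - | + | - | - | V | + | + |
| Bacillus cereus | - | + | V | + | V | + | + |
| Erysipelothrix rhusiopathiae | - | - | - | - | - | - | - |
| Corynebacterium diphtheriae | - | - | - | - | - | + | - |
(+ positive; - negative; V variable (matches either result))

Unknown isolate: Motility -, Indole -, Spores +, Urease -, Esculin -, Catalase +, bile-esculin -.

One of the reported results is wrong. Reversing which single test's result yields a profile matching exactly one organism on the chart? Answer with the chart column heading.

Esculin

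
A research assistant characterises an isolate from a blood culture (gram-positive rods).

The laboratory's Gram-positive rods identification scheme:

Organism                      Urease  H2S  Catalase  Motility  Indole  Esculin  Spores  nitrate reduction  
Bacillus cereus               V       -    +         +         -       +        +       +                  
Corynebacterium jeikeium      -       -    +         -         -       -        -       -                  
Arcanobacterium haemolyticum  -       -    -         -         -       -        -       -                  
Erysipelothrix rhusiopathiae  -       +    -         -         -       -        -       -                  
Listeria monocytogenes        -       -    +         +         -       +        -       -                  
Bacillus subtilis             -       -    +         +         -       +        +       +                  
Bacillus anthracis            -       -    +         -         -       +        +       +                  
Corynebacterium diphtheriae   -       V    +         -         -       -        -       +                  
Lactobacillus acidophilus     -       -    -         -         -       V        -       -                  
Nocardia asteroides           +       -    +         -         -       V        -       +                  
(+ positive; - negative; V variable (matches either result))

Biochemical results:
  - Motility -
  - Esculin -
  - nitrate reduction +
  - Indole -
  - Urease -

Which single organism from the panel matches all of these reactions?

Corynebacterium diphtheriae

nitrate reduction +: excludes 5 organisms — 5 left.
Indole -: all 5 remaining candidates are consistent.
Motility -: excludes Bacillus cereus, Bacillus subtilis — 3 left.
Urease -: excludes Nocardia asteroides — 2 left.
Esculin -: excludes Bacillus anthracis — 1 left.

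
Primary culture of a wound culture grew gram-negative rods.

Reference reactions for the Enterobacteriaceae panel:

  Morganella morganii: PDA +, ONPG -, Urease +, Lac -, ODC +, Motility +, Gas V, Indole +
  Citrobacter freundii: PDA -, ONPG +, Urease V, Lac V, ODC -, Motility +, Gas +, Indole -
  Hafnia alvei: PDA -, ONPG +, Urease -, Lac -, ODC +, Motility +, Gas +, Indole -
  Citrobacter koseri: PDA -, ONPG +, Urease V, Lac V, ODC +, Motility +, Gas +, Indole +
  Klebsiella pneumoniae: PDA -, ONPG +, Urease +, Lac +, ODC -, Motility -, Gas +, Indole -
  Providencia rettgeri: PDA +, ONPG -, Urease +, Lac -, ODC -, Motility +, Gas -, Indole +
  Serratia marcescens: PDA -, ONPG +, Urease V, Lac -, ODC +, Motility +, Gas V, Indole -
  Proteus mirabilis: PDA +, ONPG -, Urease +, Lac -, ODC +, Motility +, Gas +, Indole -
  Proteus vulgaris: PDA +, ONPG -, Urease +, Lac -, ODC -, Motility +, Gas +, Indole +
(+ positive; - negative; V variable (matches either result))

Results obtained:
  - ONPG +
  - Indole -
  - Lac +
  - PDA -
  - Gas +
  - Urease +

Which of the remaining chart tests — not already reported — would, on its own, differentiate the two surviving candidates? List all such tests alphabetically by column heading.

Motility

Indole -: excludes Morganella morganii, Citrobacter koseri, Providencia rettgeri, Proteus vulgaris — 5 left.
ONPG +: excludes Proteus mirabilis — 4 left.
Urease +: excludes Hafnia alvei — 3 left.
Gas +: all 3 remaining candidates are consistent.
PDA -: all 3 remaining candidates are consistent.
Lac +: excludes Serratia marcescens — 2 left.
Two candidates remain: Citrobacter freundii and Klebsiella pneumoniae.
  ODC: - vs - — same for both, does not separate.
  Motility: Citrobacter freundii +, Klebsiella pneumoniae - — discriminates.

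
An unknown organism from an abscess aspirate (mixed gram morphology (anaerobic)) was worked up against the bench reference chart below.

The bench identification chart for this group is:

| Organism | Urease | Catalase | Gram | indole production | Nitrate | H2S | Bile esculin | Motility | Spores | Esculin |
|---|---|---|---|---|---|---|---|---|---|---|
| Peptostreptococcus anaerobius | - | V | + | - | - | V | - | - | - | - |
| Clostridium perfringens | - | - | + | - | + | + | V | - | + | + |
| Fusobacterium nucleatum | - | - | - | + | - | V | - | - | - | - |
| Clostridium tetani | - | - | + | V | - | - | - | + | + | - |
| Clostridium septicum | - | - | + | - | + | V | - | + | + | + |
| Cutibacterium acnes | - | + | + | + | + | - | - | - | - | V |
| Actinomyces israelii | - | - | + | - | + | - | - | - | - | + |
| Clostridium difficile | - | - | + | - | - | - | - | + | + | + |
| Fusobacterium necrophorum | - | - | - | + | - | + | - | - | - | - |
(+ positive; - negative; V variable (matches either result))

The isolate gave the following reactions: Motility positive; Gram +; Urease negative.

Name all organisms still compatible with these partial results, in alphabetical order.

Clostridium difficile, Clostridium septicum, Clostridium tetani

Gram +: excludes Fusobacterium nucleatum, Fusobacterium necrophorum — 7 left.
Urease -: all 7 remaining candidates are consistent.
Motility +: excludes Peptostreptococcus anaerobius, Clostridium perfringens, Cutibacterium acnes, Actinomyces israelii — 3 left.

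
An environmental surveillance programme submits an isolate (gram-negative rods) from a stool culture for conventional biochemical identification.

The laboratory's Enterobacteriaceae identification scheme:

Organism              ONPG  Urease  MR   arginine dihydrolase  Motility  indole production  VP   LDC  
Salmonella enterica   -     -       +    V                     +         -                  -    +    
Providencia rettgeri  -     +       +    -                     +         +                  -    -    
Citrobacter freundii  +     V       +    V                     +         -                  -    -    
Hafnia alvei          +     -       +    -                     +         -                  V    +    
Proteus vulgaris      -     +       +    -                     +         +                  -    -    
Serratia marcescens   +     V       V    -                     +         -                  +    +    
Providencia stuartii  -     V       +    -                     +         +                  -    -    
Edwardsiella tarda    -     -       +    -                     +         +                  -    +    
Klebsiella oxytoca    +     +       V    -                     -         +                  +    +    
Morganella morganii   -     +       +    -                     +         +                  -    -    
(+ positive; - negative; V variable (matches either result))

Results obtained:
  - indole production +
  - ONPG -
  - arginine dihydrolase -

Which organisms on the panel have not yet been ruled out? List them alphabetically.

indole production +: excludes Salmonella enterica, Citrobacter freundii, Hafnia alvei, Serratia marcescens — 6 left.
ONPG -: excludes Klebsiella oxytoca — 5 left.
arginine dihydrolase -: all 5 remaining candidates are consistent.

Edwardsiella tarda, Morganella morganii, Proteus vulgaris, Providencia rettgeri, Providencia stuartii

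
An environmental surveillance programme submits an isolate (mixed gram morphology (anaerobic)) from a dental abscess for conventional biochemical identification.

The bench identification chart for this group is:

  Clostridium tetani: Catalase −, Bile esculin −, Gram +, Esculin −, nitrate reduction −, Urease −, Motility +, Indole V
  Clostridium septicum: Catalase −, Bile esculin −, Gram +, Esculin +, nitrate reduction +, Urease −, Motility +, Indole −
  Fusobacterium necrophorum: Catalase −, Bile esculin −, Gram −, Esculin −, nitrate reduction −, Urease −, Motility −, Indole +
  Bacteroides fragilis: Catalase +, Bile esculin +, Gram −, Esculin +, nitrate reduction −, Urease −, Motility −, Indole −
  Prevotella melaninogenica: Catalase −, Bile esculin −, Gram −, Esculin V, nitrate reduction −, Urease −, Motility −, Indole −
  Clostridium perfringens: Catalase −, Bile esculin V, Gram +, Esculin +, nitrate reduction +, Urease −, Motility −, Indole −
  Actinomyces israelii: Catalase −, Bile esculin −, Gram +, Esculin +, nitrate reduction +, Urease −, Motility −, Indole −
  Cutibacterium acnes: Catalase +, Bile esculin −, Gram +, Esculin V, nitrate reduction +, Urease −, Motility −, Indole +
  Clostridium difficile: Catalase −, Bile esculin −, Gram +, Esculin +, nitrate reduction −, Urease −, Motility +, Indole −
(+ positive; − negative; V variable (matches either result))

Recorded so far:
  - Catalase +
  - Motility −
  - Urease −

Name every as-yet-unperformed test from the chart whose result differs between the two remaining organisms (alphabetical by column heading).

Bile esculin, Gram, Indole, nitrate reduction

Catalase +: excludes 7 organisms — 2 left.
Motility −: all 2 remaining candidates are consistent.
Urease −: all 2 remaining candidates are consistent.
Two candidates remain: Bacteroides fragilis and Cutibacterium acnes.
  Bile esculin: Bacteroides fragilis +, Cutibacterium acnes − — discriminates.
  Gram: Bacteroides fragilis −, Cutibacterium acnes + — discriminates.
  Esculin: + vs V — variable for at least one, does not separate.
  nitrate reduction: Bacteroides fragilis −, Cutibacterium acnes + — discriminates.
  Indole: Bacteroides fragilis −, Cutibacterium acnes + — discriminates.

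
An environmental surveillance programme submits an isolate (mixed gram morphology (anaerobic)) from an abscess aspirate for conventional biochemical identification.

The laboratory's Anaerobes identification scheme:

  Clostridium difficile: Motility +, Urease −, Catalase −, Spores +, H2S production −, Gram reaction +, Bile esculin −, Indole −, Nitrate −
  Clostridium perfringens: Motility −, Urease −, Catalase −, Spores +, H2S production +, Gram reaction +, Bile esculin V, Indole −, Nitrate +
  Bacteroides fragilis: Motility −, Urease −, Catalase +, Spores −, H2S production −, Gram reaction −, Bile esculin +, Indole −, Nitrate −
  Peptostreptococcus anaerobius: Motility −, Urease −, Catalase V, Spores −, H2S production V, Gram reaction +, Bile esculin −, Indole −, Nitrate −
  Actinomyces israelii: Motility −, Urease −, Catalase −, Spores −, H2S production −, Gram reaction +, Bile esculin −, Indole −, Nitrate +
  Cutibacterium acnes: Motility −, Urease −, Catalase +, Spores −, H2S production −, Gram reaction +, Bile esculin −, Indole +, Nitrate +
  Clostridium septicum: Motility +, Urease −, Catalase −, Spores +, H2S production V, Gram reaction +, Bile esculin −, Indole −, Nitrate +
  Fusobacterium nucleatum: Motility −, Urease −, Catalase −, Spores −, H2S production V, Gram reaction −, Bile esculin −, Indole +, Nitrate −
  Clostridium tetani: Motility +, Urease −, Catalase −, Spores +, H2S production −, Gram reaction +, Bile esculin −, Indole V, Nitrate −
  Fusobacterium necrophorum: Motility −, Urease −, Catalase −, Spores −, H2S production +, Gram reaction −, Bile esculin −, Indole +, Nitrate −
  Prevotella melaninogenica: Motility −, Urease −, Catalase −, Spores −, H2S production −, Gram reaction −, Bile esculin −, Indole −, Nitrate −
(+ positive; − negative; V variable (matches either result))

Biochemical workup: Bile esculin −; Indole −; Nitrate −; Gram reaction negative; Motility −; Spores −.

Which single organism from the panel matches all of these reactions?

Motility −: excludes Clostridium difficile, Clostridium septicum, Clostridium tetani — 8 left.
Gram reaction −: excludes Clostridium perfringens, Peptostreptococcus anaerobius, Actinomyces israelii, Cutibacterium acnes — 4 left.
Bile esculin −: excludes Bacteroides fragilis — 3 left.
Spores −: all 3 remaining candidates are consistent.
Indole −: excludes Fusobacterium nucleatum, Fusobacterium necrophorum — 1 left.
Nitrate −: the one remaining candidate is consistent.

Prevotella melaninogenica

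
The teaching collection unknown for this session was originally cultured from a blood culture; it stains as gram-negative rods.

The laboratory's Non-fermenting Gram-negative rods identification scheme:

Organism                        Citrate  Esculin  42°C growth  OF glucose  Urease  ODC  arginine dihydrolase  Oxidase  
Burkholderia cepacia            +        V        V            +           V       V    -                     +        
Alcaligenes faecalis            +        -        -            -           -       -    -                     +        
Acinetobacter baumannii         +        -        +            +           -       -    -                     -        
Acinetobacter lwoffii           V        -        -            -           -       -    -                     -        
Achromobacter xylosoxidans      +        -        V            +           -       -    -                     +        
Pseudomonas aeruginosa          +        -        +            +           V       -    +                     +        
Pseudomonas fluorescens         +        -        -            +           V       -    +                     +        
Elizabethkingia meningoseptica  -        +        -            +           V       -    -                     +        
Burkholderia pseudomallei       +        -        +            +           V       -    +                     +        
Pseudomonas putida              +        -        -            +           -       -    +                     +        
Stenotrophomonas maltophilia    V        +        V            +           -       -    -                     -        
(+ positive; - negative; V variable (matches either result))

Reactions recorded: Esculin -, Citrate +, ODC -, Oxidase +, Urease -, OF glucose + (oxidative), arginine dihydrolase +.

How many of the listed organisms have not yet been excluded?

4

OF glucose +: excludes Alcaligenes faecalis, Acinetobacter lwoffii — 9 left.
Urease -: all 9 remaining candidates are consistent.
Oxidase +: excludes Acinetobacter baumannii, Stenotrophomonas maltophilia — 7 left.
arginine dihydrolase +: excludes Burkholderia cepacia, Achromobacter xylosoxidans, Elizabethkingia meningoseptica — 4 left.
Esculin -: all 4 remaining candidates are consistent.
Citrate +: all 4 remaining candidates are consistent.
ODC -: all 4 remaining candidates are consistent.
Still consistent: Burkholderia pseudomallei, Pseudomonas aeruginosa, Pseudomonas fluorescens, Pseudomonas putida.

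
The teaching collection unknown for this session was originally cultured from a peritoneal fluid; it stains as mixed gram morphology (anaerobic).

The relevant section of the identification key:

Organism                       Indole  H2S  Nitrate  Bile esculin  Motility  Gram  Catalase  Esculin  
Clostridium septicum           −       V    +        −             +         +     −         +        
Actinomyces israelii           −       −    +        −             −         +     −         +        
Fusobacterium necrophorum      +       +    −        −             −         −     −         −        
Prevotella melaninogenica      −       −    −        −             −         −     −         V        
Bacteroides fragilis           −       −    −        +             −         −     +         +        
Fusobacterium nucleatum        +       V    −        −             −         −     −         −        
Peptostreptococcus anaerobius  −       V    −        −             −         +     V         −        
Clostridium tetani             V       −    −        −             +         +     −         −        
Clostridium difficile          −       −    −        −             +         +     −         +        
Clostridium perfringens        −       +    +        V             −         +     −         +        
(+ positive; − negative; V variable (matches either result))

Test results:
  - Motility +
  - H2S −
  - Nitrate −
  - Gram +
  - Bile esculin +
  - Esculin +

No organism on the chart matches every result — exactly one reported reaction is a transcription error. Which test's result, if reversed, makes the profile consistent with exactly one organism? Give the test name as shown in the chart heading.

As reported, no row in the chart matches all 6 reactions.
Reversing Esculin → still no organism matches.
Reversing H2S → still no organism matches.
Reversing Gram → still no organism matches.
Reversing Motility → still no organism matches.
Reversing Nitrate → still no organism matches.
Reversing Bile esculin (to −) → unique match: Clostridium difficile.

Bile esculin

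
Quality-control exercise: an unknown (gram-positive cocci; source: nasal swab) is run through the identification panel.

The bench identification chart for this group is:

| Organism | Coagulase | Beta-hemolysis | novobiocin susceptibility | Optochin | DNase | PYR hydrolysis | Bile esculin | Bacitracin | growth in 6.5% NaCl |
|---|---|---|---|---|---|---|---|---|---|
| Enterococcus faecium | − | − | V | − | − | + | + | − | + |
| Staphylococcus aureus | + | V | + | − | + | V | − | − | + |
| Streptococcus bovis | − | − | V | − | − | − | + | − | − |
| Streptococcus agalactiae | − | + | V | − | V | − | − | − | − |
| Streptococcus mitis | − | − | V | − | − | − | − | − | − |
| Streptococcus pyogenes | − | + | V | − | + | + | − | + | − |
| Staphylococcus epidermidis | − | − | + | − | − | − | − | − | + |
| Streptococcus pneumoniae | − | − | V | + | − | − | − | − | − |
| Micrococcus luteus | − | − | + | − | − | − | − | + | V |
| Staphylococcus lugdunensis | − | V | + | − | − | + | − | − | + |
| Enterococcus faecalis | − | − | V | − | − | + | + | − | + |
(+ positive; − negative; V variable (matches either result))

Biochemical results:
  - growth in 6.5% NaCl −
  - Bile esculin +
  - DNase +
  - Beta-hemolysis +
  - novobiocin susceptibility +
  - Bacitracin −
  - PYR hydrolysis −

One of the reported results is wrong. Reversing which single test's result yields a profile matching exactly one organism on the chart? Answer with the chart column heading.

Bile esculin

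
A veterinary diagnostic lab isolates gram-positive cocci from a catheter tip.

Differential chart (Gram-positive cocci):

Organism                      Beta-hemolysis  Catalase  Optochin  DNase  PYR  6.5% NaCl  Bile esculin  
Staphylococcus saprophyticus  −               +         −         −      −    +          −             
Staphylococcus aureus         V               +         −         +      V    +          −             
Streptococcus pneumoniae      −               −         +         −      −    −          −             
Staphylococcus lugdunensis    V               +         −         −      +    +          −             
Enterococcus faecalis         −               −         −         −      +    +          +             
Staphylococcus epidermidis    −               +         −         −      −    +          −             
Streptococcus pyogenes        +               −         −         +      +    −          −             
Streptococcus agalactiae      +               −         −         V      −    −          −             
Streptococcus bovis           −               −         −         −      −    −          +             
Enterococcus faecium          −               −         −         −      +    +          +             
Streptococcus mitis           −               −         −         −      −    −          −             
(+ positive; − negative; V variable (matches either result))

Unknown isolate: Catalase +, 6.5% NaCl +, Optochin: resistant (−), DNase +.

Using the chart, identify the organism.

Staphylococcus aureus

Catalase +: excludes 7 organisms — 4 left.
Optochin −: all 4 remaining candidates are consistent.
DNase +: excludes Staphylococcus saprophyticus, Staphylococcus lugdunensis, Staphylococcus epidermidis — 1 left.
6.5% NaCl +: the one remaining candidate is consistent.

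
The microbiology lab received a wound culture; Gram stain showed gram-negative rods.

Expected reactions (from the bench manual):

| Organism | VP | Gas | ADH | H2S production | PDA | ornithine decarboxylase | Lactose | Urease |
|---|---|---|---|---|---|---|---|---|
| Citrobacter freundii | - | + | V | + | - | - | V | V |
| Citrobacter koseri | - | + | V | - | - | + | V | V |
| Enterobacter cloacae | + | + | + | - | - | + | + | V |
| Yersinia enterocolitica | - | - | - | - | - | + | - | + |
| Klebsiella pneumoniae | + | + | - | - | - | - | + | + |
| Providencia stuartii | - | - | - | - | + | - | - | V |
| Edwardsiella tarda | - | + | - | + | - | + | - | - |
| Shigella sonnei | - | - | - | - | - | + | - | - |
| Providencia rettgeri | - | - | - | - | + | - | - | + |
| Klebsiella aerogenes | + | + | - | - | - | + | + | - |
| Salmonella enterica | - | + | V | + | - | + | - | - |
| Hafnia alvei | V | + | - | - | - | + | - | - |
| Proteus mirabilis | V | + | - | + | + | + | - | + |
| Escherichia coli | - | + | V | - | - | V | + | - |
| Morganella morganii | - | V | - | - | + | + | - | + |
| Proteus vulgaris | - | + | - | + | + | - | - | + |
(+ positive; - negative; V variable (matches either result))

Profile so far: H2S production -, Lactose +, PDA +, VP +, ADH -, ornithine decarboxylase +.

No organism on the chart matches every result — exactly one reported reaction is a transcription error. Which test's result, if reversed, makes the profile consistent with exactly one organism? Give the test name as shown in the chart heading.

As reported, no row in the chart matches all 6 reactions.
Reversing ADH → still no organism matches.
Reversing VP → still no organism matches.
Reversing Lactose → still no organism matches.
Reversing H2S production → still no organism matches.
Reversing ornithine decarboxylase → still no organism matches.
Reversing PDA (to -) → unique match: Klebsiella aerogenes.

PDA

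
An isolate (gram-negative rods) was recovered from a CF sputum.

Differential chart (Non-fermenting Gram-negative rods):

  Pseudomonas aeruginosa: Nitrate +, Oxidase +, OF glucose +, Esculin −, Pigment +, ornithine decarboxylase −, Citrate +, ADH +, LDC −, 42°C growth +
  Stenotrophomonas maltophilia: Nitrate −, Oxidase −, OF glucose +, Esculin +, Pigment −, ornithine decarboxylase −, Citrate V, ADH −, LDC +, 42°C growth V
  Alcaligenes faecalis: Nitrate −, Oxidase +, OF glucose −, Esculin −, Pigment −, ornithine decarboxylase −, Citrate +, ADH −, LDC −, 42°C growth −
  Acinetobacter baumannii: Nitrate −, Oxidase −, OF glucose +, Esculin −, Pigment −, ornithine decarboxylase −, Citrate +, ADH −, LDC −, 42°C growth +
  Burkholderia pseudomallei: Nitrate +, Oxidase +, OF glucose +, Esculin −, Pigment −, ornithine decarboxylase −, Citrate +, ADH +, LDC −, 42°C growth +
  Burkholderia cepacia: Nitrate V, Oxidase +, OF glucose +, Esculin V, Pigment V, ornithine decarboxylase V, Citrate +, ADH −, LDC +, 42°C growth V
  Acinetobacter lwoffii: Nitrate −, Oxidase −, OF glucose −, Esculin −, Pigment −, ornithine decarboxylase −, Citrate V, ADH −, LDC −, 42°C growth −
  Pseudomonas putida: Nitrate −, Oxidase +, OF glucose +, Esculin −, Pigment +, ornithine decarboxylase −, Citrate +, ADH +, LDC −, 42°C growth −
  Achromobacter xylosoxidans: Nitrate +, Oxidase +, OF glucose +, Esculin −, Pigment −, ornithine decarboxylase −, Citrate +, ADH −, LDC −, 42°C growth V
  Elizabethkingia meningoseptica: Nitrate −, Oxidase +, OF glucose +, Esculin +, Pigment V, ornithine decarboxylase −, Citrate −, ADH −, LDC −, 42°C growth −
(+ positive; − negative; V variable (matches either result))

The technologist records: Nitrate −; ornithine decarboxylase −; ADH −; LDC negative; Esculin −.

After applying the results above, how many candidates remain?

ADH −: excludes Pseudomonas aeruginosa, Burkholderia pseudomallei, Pseudomonas putida — 7 left.
Nitrate −: excludes Achromobacter xylosoxidans — 6 left.
LDC −: excludes Stenotrophomonas maltophilia, Burkholderia cepacia — 4 left.
ornithine decarboxylase −: all 4 remaining candidates are consistent.
Esculin −: excludes Elizabethkingia meningoseptica — 3 left.
Still consistent: Acinetobacter baumannii, Acinetobacter lwoffii, Alcaligenes faecalis.

3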